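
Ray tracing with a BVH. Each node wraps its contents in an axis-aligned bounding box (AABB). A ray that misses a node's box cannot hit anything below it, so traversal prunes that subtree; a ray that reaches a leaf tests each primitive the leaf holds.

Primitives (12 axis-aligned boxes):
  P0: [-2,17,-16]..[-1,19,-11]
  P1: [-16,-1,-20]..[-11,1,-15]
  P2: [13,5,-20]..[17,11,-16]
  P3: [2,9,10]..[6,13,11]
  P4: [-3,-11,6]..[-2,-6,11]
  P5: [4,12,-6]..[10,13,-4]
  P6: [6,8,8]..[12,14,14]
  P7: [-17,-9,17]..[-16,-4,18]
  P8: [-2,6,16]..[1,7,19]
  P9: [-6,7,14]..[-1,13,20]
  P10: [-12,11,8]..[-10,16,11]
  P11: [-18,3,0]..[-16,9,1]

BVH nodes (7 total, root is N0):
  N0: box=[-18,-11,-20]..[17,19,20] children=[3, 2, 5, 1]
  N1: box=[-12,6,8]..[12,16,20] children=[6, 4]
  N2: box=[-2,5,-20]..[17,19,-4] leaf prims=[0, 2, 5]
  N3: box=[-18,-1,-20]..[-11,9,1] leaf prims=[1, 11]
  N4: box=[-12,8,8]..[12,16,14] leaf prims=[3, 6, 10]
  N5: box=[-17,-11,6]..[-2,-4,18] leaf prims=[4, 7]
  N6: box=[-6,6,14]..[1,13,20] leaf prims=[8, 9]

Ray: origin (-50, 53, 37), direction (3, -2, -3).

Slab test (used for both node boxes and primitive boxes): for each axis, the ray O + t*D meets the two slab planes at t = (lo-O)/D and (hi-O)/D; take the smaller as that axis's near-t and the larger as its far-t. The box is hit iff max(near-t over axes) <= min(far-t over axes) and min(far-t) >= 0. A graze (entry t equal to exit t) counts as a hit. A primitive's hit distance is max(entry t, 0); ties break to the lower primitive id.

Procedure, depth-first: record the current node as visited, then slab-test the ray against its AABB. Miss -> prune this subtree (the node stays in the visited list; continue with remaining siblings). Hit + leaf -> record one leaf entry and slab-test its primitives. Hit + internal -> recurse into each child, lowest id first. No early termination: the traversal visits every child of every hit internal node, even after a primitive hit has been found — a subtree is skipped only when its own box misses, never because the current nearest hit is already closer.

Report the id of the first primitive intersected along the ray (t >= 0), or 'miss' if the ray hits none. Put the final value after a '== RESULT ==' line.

Trace the traversal:
N0 x:[32/3,67/3] y:[17,32] z:[17/3,19] -> hit [17,19], descend [1, 2, 3, 5]
  N1 x:[38/3,62/3] y:[37/2,47/2] z:[17/3,29/3] -> miss, prune
  N2 x:[16,67/3] y:[17,24] z:[41/3,19] -> hit [17,19] leaf, test {P0(miss), P2(miss), P5(miss)}
  N3 x:[32/3,13] y:[22,27] z:[12,19] -> miss, prune
  N5 x:[11,16] y:[57/2,32] z:[19/3,31/3] -> miss, prune

order=[0, 1, 2, 3, 5]  |boxes|=5  |leaves|=1  hit=miss

== RESULT ==
miss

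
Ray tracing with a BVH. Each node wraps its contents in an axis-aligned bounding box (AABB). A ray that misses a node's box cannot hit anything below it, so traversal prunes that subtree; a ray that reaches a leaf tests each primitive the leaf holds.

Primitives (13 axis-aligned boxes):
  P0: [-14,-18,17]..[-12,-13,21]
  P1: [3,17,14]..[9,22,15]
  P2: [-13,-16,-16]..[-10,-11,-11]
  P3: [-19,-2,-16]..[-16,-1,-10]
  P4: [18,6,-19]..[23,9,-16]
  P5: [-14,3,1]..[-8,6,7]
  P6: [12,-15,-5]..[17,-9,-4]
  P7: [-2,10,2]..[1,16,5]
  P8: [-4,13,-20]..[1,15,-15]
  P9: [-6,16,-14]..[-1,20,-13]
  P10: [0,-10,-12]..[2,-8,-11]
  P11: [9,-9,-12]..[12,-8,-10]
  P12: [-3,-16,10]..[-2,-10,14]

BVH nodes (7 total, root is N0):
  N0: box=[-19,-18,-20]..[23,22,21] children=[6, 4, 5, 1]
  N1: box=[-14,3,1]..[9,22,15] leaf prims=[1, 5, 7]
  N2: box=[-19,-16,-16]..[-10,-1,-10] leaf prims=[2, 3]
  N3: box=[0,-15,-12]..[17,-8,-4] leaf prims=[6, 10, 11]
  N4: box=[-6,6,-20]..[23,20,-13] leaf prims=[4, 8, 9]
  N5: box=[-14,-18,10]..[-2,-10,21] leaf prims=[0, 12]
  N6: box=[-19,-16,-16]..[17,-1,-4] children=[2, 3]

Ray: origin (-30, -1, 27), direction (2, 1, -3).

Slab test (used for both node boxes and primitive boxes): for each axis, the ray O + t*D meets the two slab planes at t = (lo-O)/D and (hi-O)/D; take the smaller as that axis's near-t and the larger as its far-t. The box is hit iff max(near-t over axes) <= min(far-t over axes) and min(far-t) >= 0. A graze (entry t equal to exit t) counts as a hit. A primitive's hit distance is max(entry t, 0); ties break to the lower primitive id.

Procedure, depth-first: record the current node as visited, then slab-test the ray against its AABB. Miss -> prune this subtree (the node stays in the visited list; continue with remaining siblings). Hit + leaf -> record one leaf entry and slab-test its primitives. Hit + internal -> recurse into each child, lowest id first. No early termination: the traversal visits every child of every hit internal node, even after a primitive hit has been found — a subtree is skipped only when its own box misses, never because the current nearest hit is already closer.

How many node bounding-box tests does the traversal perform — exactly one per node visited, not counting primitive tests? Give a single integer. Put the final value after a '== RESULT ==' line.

Traverse from the root:
N0 x:[11/2,53/2] y:[-17,23] z:[2,47/3] -> hit [11/2,47/3], descend [1, 4, 5, 6]
  N1 x:[8,39/2] y:[4,23] z:[4,26/3] -> hit [8,26/3] leaf, test {P1(miss), P5(miss), P7(miss)}
  N4 x:[12,53/2] y:[7,21] z:[40/3,47/3] -> hit [40/3,47/3] leaf, test {P4(miss), P8@t=14, P9(miss)}
  N5 x:[8,14] y:[-17,-9] z:[2,17/3] -> miss, prune
  N6 x:[11/2,47/2] y:[-15,0] z:[31/3,43/3] -> miss, prune

Visited [0, 1, 4, 5, 6]. Tests: 5 box, 2 leaf. Nearest: P8.

== RESULT ==
5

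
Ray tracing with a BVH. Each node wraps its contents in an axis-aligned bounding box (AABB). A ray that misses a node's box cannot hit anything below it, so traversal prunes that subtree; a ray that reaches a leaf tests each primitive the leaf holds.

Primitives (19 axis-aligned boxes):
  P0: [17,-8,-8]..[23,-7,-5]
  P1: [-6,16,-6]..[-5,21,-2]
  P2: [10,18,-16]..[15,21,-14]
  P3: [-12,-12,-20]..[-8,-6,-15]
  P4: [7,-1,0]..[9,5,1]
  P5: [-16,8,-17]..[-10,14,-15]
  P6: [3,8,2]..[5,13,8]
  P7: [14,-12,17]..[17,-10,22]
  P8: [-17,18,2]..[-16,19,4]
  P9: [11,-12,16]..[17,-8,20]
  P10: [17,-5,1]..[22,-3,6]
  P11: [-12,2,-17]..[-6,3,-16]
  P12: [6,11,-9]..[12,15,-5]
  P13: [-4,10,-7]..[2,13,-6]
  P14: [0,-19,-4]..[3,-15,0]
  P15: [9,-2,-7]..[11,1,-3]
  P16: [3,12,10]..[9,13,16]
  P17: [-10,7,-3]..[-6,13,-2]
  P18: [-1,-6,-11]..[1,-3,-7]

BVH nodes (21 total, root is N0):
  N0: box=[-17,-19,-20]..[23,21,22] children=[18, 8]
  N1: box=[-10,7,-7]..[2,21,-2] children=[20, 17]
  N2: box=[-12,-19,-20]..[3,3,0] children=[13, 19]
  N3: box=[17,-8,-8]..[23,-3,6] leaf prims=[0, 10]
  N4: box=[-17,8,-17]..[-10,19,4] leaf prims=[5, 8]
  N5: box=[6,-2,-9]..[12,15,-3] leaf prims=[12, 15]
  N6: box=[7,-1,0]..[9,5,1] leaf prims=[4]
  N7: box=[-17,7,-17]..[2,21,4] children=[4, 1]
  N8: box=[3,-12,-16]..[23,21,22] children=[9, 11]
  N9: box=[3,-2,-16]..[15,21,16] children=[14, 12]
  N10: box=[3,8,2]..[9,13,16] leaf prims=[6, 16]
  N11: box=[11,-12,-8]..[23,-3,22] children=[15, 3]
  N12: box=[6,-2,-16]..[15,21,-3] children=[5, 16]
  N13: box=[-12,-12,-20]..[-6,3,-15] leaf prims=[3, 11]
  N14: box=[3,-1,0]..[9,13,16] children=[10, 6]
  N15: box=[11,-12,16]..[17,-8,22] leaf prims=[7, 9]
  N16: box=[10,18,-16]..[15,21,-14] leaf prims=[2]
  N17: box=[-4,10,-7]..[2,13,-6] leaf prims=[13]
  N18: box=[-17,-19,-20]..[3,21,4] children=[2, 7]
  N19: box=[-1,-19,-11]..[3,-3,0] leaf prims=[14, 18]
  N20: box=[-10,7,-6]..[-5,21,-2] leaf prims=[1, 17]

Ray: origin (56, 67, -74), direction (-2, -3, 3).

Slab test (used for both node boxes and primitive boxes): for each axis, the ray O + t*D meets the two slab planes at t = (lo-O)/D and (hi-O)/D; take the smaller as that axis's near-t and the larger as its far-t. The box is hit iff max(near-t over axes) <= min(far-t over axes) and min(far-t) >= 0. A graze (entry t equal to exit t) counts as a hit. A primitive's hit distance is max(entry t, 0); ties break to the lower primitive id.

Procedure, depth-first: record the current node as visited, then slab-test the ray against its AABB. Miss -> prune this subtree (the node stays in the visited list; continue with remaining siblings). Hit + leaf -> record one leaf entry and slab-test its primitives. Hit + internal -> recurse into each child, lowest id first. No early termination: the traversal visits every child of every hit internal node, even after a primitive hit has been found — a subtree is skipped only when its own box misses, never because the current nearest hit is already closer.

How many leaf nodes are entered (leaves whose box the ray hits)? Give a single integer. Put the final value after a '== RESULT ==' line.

Trace the traversal:
N0 x:[33/2,73/2] y:[46/3,86/3] z:[18,32] -> hit [18,86/3], descend [8, 18]
  N8 x:[33/2,53/2] y:[46/3,79/3] z:[58/3,32] -> hit [58/3,79/3], descend [9, 11]
    N9 x:[41/2,53/2] y:[46/3,23] z:[58/3,30] -> hit [41/2,23], descend [12, 14]
      N12 x:[41/2,25] y:[46/3,23] z:[58/3,71/3] -> hit [41/2,23], descend [5, 16]
        N5 x:[22,25] y:[52/3,23] z:[65/3,71/3] -> hit [22,23] leaf, test {P12(miss), P15@t=45/2}
        N16 x:[41/2,23] y:[46/3,49/3] z:[58/3,20] -> miss, prune
      N14 x:[47/2,53/2] y:[18,68/3] z:[74/3,30] -> miss, prune
    N11 x:[33/2,45/2] y:[70/3,79/3] z:[22,32] -> miss, prune
  N18 x:[53/2,73/2] y:[46/3,86/3] z:[18,26] -> miss, prune

9 AABB tests over nodes [0, 8, 9, 12, 5, 16, 14, 11, 18]; 1 leaf entered; closest P15.

== RESULT ==
1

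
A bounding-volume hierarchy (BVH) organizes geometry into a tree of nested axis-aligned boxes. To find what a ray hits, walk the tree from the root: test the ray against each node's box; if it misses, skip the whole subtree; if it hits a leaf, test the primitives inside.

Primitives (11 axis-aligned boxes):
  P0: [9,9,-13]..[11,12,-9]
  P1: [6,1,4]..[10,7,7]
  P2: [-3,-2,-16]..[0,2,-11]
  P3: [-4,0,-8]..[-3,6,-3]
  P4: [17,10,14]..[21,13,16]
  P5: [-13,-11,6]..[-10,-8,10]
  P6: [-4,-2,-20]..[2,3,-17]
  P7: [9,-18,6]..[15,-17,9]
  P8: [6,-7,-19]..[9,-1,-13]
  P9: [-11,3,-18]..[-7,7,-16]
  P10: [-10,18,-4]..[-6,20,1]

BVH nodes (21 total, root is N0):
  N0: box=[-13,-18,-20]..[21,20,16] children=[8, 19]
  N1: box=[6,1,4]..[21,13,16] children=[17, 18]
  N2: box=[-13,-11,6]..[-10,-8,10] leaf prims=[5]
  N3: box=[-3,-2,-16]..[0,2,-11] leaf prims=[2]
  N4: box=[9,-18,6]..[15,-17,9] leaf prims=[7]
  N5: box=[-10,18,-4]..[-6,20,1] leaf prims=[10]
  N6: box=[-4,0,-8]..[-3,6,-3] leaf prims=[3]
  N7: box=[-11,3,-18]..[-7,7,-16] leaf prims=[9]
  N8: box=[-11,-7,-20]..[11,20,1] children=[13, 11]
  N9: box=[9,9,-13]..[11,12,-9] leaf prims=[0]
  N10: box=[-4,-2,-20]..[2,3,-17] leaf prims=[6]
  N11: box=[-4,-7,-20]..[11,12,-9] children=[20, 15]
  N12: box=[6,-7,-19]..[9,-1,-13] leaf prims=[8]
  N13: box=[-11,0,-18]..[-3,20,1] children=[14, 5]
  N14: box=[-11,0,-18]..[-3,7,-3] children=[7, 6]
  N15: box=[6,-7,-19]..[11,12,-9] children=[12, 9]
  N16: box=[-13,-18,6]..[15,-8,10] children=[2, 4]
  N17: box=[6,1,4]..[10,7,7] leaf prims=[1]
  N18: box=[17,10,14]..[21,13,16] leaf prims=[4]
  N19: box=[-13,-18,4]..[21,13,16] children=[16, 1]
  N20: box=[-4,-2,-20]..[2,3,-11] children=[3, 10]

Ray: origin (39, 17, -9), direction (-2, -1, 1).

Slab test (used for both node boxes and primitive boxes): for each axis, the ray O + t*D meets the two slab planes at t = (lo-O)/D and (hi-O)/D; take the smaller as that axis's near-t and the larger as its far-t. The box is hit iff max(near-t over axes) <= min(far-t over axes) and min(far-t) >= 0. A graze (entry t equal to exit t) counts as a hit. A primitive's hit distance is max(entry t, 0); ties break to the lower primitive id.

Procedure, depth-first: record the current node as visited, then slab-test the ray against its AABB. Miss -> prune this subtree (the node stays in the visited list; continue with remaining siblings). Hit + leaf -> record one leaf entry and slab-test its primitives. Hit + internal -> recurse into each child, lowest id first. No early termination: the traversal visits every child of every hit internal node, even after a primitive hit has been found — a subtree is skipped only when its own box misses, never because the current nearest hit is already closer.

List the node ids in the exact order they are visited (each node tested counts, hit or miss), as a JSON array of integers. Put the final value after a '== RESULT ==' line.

Trace the traversal:
N0 x:[9,26] y:[-3,35] z:[-11,25] -> hit [9,25], descend [8, 19]
  N8 x:[14,25] y:[-3,24] z:[-11,10] -> miss, prune
  N19 x:[9,26] y:[4,35] z:[13,25] -> hit [13,25], descend [1, 16]
    N1 x:[9,33/2] y:[4,16] z:[13,25] -> hit [13,16], descend [17, 18]
      N17 x:[29/2,33/2] y:[10,16] z:[13,16] -> hit [29/2,16] leaf, test {P1@t=29/2}
      N18 x:[9,11] y:[4,7] z:[23,25] -> miss, prune
    N16 x:[12,26] y:[25,35] z:[15,19] -> miss, prune

7 AABB tests over nodes [0, 8, 19, 1, 17, 18, 16]; 1 leaf entered; closest P1.

== RESULT ==
[0, 8, 19, 1, 17, 18, 16]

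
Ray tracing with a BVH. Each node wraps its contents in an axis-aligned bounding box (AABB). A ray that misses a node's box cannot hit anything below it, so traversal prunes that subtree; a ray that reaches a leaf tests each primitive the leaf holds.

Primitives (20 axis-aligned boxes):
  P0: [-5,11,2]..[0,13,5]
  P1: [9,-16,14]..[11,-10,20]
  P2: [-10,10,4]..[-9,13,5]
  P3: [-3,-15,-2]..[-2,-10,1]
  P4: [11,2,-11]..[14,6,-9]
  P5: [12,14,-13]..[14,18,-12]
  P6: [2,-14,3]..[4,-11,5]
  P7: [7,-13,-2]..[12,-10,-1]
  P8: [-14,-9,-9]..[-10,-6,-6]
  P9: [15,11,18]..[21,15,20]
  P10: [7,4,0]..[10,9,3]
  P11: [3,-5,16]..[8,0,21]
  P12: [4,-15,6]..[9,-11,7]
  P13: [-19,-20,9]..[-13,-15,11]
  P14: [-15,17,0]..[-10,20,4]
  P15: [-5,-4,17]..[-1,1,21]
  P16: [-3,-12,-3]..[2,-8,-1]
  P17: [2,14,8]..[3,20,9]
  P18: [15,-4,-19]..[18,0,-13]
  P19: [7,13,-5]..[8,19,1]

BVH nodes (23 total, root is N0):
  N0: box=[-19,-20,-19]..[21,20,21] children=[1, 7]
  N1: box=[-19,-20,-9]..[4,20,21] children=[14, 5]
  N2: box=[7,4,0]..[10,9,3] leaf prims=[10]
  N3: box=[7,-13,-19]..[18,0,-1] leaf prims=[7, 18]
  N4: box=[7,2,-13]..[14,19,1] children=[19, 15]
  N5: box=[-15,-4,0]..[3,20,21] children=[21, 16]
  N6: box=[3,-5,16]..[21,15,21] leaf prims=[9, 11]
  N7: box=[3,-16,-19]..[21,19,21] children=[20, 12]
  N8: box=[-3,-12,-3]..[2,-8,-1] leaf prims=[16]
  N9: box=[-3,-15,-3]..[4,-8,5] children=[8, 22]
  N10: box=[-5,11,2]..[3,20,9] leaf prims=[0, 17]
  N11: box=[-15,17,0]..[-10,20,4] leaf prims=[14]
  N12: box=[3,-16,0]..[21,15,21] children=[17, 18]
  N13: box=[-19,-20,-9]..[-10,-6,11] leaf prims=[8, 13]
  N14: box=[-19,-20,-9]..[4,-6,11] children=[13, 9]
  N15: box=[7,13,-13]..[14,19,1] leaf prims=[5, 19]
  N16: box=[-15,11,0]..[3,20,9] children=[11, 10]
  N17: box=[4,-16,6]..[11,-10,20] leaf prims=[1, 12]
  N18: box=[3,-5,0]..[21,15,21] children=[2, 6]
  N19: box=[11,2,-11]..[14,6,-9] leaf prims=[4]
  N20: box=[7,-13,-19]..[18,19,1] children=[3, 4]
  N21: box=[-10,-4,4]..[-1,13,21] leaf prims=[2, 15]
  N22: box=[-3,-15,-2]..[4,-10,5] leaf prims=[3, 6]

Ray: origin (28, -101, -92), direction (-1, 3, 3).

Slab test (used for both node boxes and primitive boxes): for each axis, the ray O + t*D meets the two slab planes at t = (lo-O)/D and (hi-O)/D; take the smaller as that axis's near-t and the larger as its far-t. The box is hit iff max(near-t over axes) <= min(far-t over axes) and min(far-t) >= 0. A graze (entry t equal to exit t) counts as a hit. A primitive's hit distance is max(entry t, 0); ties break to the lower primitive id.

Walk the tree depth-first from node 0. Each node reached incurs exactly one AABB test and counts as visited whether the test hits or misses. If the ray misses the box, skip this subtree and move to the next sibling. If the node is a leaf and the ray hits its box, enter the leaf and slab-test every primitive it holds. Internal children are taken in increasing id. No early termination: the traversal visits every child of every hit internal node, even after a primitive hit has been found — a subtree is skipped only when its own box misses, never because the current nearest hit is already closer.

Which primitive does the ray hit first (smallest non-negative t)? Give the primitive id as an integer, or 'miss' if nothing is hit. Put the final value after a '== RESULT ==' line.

Trace the traversal:
N0 x:[7,47] y:[27,121/3] z:[73/3,113/3] -> hit [27,113/3], descend [1, 7]
  N1 x:[24,47] y:[27,121/3] z:[83/3,113/3] -> hit [83/3,113/3], descend [5, 14]
    N5 x:[25,43] y:[97/3,121/3] z:[92/3,113/3] -> hit [97/3,113/3], descend [16, 21]
      N16 x:[25,43] y:[112/3,121/3] z:[92/3,101/3] -> miss, prune
      N21 x:[29,38] y:[97/3,38] z:[32,113/3] -> hit [97/3,113/3] leaf, test {P2(miss), P15(miss)}
    N14 x:[24,47] y:[27,95/3] z:[83/3,103/3] -> hit [83/3,95/3], descend [9, 13]
      N9 x:[24,31] y:[86/3,31] z:[89/3,97/3] -> hit [89/3,31], descend [8, 22]
        N8 x:[26,31] y:[89/3,31] z:[89/3,91/3] -> hit [89/3,91/3] leaf, test {P16@t=89/3}
        N22 x:[24,31] y:[86/3,91/3] z:[30,97/3] -> hit [30,91/3] leaf, test {P3@t=30, P6(miss)}
      N13 x:[38,47] y:[27,95/3] z:[83/3,103/3] -> miss, prune
  N7 x:[7,25] y:[85/3,40] z:[73/3,113/3] -> miss, prune

11 AABB tests over nodes [0, 1, 5, 16, 21, 14, 9, 8, 22, 13, 7]; 3 leaves entered; closest P16.

== RESULT ==
16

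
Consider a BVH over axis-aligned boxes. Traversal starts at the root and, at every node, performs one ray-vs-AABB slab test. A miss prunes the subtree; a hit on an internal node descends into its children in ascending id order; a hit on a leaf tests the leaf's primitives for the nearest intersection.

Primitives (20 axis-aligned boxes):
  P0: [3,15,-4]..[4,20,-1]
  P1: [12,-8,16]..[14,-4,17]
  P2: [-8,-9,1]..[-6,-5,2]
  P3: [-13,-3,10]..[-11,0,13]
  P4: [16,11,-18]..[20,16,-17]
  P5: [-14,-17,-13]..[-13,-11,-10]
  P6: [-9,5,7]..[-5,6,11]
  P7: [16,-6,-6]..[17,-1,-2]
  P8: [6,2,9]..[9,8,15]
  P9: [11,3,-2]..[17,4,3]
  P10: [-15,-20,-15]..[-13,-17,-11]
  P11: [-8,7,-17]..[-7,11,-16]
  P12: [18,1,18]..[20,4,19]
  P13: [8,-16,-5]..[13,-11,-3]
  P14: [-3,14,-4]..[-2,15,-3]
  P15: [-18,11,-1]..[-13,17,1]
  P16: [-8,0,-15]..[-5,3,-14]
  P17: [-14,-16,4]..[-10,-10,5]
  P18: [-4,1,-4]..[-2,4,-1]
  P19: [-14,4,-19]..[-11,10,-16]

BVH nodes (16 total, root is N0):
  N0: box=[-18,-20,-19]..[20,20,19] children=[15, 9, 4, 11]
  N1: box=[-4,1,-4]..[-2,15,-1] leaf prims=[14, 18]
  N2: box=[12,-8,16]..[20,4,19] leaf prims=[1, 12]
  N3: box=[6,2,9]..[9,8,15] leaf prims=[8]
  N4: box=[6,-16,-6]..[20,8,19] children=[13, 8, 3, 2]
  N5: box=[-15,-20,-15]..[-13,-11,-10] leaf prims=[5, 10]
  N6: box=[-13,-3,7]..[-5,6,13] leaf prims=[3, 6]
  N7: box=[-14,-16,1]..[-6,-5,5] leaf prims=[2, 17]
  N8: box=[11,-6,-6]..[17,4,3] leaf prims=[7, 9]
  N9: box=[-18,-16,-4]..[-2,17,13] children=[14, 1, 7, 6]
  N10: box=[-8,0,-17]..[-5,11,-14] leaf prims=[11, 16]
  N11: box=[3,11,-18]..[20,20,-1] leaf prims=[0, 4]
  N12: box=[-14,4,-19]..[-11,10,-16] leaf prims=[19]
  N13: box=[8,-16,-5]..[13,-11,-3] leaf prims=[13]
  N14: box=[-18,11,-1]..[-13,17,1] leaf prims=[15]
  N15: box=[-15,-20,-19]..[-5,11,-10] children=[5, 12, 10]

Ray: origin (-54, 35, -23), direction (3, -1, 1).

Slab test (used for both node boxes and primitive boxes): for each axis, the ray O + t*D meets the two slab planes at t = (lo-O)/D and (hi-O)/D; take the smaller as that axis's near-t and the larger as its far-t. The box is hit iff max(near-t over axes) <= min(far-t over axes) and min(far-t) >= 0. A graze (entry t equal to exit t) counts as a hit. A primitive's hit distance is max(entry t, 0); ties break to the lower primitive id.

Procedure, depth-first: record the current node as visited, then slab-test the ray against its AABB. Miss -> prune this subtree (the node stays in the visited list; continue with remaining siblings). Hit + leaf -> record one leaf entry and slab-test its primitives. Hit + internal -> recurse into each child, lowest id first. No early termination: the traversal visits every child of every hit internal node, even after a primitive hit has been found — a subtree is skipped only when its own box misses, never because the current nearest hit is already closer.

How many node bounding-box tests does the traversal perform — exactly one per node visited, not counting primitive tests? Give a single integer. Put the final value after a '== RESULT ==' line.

Trace the traversal:
N0 x:[12,74/3] y:[15,55] z:[4,42] -> hit [15,74/3], descend [4, 9, 11, 15]
  N4 x:[20,74/3] y:[27,51] z:[17,42] -> miss, prune
  N9 x:[12,52/3] y:[18,51] z:[19,36] -> miss, prune
  N11 x:[19,74/3] y:[15,24] z:[5,22] -> hit [19,22] leaf, test {P0@t=19, P4(miss)}
  N15 x:[13,49/3] y:[24,55] z:[4,13] -> miss, prune

5 AABB tests over nodes [0, 4, 9, 11, 15]; 1 leaf entered; closest P0.

== RESULT ==
5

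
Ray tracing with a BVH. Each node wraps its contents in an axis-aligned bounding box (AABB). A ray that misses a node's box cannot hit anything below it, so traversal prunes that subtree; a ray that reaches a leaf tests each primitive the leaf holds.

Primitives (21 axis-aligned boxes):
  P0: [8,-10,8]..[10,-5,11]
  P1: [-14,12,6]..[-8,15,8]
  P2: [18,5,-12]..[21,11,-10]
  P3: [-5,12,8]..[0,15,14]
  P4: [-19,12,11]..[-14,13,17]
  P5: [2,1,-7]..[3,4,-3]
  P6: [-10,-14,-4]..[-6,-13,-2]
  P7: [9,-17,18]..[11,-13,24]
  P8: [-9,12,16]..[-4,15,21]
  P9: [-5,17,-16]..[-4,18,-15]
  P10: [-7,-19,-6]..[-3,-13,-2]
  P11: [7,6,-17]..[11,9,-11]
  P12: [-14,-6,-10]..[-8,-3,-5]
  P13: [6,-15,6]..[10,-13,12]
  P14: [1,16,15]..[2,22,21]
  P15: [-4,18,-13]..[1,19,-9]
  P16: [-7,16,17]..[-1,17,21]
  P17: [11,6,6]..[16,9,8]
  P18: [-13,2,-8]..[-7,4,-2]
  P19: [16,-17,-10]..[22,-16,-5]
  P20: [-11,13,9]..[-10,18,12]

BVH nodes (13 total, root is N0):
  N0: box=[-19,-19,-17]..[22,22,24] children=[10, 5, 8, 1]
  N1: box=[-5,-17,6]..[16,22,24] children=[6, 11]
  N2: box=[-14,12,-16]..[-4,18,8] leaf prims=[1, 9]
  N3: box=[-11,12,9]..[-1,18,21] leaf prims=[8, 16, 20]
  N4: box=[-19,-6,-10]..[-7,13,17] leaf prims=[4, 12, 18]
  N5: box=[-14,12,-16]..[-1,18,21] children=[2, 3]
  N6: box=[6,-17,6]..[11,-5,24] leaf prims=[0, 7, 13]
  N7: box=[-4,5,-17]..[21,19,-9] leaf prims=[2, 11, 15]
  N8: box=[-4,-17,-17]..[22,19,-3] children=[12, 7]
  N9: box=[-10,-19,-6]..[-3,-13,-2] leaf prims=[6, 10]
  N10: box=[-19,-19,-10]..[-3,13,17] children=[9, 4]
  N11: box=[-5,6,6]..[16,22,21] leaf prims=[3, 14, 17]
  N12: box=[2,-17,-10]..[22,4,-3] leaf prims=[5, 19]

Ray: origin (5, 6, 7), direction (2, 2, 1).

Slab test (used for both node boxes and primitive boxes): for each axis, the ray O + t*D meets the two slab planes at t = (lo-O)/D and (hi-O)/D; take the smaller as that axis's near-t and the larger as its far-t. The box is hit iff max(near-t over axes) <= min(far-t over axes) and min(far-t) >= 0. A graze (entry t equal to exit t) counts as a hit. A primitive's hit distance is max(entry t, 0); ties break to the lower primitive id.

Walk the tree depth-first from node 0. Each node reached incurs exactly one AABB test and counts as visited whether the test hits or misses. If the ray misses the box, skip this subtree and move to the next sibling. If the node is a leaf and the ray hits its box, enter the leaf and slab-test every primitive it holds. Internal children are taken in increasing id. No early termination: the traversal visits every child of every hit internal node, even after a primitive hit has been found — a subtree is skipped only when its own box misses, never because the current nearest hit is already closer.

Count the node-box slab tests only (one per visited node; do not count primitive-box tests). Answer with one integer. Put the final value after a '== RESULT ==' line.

Trace the traversal:
N0 x:[-12,17/2] y:[-25/2,8] z:[-24,17] -> hit [-12,8], descend [1, 5, 8, 10]
  N1 x:[-5,11/2] y:[-23/2,8] z:[-1,17] -> hit [-1,11/2], descend [6, 11]
    N6 x:[1/2,3] y:[-23/2,-11/2] z:[-1,17] -> miss, prune
    N11 x:[-5,11/2] y:[0,8] z:[-1,14] -> hit [0,11/2] leaf, test {P3(miss), P14(miss), P17(miss)}
  N5 x:[-19/2,-3] y:[3,6] z:[-23,14] -> miss, prune
  N8 x:[-9/2,17/2] y:[-23/2,13/2] z:[-24,-10] -> miss, prune
  N10 x:[-12,-4] y:[-25/2,7/2] z:[-17,10] -> miss, prune

Visited [0, 1, 6, 11, 5, 8, 10]. Tests: 7 box, 1 leaf. Nearest: miss.

== RESULT ==
7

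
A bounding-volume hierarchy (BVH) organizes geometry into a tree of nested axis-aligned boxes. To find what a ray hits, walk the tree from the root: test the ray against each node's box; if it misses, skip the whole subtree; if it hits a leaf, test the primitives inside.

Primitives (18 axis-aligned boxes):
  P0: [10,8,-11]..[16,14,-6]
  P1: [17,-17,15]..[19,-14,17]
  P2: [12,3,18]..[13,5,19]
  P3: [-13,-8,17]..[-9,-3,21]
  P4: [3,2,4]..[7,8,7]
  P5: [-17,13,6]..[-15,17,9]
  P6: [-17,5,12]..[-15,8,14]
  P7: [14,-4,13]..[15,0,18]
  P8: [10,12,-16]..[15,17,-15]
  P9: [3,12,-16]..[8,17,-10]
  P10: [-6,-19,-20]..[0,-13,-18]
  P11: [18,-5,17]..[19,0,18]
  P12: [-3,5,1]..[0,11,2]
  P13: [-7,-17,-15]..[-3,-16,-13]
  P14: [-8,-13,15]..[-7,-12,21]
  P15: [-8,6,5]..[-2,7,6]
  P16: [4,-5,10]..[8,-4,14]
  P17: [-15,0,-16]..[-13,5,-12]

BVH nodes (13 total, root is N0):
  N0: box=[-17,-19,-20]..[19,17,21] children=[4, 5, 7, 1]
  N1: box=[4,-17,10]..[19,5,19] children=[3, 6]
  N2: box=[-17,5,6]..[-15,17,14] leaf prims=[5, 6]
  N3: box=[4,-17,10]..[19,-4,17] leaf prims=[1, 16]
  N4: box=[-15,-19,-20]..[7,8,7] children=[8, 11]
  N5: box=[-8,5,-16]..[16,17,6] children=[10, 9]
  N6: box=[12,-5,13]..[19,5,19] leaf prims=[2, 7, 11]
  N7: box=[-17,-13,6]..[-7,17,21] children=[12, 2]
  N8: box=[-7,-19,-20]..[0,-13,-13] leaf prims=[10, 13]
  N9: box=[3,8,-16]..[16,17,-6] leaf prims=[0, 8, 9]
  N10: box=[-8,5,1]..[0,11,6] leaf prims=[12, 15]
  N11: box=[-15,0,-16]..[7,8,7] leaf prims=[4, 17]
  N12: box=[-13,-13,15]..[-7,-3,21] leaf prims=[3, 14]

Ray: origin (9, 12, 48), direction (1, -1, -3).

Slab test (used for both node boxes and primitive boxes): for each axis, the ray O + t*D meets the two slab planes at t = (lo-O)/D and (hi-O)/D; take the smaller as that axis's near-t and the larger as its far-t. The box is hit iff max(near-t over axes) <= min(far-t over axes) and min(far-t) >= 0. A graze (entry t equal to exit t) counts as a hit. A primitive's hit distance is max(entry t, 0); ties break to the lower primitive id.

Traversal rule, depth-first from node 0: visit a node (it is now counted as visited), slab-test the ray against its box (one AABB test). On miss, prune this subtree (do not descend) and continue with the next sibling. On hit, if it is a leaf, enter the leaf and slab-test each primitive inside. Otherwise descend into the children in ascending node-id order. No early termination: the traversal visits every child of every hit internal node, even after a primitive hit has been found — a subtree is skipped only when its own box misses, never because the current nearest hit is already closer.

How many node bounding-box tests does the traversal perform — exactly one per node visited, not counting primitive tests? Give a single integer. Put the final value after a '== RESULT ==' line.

Walk:
N0 x:[-26,10] y:[-5,31] z:[9,68/3] -> hit [9,10], descend [1, 4, 5, 7]
  N1 x:[-5,10] y:[7,29] z:[29/3,38/3] -> hit [29/3,10], descend [3, 6]
    N3 x:[-5,10] y:[16,29] z:[31/3,38/3] -> miss, prune
    N6 x:[3,10] y:[7,17] z:[29/3,35/3] -> hit [29/3,10] leaf, test {P2(miss), P7(miss), P11(miss)}
  N4 x:[-24,-2] y:[4,31] z:[41/3,68/3] -> miss, prune
  N5 x:[-17,7] y:[-5,7] z:[14,64/3] -> miss, prune
  N7 x:[-26,-16] y:[-5,25] z:[9,14] -> miss, prune

7 AABB tests over nodes [0, 1, 3, 6, 4, 5, 7]; 1 leaf entered; closest miss.

== RESULT ==
7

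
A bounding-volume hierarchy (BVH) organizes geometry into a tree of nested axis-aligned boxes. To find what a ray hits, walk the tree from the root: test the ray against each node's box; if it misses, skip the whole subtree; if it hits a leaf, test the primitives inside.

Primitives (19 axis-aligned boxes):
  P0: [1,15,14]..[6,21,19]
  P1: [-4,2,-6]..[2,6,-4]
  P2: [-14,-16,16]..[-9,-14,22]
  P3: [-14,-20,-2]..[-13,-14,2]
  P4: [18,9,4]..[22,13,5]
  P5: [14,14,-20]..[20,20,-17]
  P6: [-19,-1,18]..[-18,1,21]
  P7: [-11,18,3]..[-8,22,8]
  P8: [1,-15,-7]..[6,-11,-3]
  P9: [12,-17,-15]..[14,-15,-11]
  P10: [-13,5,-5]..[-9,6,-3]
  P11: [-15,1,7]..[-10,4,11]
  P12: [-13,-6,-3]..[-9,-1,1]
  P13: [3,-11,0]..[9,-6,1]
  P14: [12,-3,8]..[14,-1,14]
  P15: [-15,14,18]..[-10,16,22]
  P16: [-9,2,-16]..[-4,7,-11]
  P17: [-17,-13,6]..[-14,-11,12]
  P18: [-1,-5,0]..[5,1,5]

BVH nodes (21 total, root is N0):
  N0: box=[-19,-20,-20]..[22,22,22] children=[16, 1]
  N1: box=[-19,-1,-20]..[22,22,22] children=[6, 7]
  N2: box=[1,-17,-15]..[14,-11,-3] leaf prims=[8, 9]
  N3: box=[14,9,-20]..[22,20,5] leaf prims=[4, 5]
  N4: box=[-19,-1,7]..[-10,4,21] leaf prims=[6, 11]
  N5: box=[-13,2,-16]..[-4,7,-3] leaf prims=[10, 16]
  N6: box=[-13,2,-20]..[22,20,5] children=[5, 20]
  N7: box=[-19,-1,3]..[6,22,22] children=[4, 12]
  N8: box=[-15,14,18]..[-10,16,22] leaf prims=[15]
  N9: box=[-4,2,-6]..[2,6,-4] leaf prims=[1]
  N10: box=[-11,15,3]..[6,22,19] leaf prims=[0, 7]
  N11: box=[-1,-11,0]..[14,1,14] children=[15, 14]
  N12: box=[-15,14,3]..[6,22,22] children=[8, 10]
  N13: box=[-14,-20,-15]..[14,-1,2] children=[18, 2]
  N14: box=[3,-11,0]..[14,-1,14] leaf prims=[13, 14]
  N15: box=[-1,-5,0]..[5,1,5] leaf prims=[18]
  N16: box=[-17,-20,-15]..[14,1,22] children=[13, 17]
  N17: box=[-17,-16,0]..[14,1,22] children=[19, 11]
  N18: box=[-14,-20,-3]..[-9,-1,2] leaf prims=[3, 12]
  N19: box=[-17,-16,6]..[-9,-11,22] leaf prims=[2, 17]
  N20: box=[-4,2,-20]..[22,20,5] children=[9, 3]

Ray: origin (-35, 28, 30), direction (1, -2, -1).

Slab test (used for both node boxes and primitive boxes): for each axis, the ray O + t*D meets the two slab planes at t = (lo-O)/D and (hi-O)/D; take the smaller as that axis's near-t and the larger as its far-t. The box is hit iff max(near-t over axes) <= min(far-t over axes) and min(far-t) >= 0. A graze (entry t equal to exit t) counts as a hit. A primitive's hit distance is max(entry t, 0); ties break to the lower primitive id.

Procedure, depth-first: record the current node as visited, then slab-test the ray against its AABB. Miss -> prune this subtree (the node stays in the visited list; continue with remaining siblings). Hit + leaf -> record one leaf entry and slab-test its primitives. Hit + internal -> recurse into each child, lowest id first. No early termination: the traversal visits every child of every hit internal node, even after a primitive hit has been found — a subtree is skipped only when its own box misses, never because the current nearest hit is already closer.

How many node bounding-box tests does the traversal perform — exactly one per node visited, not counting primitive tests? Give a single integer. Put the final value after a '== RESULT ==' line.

Walk:
N0 x:[16,57] y:[3,24] z:[8,50] -> hit [16,24], descend [1, 16]
  N1 x:[16,57] y:[3,29/2] z:[8,50] -> miss, prune
  N16 x:[18,49] y:[27/2,24] z:[8,45] -> hit [18,24], descend [13, 17]
    N13 x:[21,49] y:[29/2,24] z:[28,45] -> miss, prune
    N17 x:[18,49] y:[27/2,22] z:[8,30] -> hit [18,22], descend [11, 19]
      N11 x:[34,49] y:[27/2,39/2] z:[16,30] -> miss, prune
      N19 x:[18,26] y:[39/2,22] z:[8,24] -> hit [39/2,22] leaf, test {P2(miss), P17@t=39/2}

Summary -> nodes [0, 1, 16, 13, 17, 11, 19]; box-tests=7; leaf-entries=1; first=P17

== RESULT ==
7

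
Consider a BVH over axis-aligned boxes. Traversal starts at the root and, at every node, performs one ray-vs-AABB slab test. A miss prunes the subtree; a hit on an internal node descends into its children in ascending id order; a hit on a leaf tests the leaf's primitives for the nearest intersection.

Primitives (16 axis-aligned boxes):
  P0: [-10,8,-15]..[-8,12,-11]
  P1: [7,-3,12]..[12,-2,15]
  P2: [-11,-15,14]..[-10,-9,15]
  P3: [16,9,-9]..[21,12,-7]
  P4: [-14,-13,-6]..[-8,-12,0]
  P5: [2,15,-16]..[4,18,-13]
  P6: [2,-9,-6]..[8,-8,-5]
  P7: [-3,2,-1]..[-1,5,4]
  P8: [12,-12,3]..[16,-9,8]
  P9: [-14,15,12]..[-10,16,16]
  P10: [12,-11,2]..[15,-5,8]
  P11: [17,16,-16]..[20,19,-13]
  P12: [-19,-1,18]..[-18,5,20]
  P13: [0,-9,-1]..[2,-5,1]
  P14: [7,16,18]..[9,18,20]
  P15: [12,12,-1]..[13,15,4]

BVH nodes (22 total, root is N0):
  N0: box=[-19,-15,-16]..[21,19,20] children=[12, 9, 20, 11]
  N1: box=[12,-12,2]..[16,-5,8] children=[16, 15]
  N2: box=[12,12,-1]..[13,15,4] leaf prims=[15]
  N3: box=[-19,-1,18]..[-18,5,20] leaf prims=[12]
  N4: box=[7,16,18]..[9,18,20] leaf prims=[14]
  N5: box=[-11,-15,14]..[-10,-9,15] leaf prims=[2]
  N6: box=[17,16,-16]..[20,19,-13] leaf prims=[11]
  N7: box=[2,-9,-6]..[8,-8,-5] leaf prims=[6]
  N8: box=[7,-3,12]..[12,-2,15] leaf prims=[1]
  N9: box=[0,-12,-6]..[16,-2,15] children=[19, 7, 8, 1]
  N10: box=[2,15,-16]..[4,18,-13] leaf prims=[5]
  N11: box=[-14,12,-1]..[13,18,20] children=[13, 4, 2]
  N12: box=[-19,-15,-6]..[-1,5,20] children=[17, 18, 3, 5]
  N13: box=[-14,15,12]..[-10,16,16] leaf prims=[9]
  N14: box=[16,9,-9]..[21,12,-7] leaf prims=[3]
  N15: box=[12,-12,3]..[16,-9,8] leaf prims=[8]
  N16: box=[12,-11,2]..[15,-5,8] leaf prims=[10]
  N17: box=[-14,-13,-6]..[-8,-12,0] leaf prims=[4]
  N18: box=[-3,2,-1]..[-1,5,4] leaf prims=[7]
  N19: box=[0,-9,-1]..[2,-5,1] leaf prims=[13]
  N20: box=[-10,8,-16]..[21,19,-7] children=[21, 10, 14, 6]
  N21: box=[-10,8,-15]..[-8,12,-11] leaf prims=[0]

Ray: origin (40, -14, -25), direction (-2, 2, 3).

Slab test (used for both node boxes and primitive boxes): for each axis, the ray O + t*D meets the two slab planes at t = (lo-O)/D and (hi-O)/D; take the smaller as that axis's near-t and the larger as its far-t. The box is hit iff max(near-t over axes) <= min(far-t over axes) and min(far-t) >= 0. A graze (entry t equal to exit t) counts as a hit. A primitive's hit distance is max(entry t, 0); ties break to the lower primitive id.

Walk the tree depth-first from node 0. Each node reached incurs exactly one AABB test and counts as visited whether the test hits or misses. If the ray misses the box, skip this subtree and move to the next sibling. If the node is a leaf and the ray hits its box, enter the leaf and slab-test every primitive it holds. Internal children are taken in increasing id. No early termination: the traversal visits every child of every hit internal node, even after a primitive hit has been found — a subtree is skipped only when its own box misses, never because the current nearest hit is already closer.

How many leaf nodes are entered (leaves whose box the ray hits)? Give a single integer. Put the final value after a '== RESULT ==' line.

Trace the traversal:
N0 x:[19/2,59/2] y:[-1/2,33/2] z:[3,15] -> hit [19/2,15], descend [9, 11, 12, 20]
  N9 x:[12,20] y:[1,6] z:[19/3,40/3] -> miss, prune
  N11 x:[27/2,27] y:[13,16] z:[8,15] -> hit [27/2,15], descend [2, 4, 13]
    N2 x:[27/2,14] y:[13,29/2] z:[8,29/3] -> miss, prune
    N4 x:[31/2,33/2] y:[15,16] z:[43/3,15] -> miss, prune
    N13 x:[25,27] y:[29/2,15] z:[37/3,41/3] -> miss, prune
  N12 x:[41/2,59/2] y:[-1/2,19/2] z:[19/3,15] -> miss, prune
  N20 x:[19/2,25] y:[11,33/2] z:[3,6] -> miss, prune

order=[0, 9, 11, 2, 4, 13, 12, 20]  |boxes|=8  |leaves|=0  hit=miss

== RESULT ==
0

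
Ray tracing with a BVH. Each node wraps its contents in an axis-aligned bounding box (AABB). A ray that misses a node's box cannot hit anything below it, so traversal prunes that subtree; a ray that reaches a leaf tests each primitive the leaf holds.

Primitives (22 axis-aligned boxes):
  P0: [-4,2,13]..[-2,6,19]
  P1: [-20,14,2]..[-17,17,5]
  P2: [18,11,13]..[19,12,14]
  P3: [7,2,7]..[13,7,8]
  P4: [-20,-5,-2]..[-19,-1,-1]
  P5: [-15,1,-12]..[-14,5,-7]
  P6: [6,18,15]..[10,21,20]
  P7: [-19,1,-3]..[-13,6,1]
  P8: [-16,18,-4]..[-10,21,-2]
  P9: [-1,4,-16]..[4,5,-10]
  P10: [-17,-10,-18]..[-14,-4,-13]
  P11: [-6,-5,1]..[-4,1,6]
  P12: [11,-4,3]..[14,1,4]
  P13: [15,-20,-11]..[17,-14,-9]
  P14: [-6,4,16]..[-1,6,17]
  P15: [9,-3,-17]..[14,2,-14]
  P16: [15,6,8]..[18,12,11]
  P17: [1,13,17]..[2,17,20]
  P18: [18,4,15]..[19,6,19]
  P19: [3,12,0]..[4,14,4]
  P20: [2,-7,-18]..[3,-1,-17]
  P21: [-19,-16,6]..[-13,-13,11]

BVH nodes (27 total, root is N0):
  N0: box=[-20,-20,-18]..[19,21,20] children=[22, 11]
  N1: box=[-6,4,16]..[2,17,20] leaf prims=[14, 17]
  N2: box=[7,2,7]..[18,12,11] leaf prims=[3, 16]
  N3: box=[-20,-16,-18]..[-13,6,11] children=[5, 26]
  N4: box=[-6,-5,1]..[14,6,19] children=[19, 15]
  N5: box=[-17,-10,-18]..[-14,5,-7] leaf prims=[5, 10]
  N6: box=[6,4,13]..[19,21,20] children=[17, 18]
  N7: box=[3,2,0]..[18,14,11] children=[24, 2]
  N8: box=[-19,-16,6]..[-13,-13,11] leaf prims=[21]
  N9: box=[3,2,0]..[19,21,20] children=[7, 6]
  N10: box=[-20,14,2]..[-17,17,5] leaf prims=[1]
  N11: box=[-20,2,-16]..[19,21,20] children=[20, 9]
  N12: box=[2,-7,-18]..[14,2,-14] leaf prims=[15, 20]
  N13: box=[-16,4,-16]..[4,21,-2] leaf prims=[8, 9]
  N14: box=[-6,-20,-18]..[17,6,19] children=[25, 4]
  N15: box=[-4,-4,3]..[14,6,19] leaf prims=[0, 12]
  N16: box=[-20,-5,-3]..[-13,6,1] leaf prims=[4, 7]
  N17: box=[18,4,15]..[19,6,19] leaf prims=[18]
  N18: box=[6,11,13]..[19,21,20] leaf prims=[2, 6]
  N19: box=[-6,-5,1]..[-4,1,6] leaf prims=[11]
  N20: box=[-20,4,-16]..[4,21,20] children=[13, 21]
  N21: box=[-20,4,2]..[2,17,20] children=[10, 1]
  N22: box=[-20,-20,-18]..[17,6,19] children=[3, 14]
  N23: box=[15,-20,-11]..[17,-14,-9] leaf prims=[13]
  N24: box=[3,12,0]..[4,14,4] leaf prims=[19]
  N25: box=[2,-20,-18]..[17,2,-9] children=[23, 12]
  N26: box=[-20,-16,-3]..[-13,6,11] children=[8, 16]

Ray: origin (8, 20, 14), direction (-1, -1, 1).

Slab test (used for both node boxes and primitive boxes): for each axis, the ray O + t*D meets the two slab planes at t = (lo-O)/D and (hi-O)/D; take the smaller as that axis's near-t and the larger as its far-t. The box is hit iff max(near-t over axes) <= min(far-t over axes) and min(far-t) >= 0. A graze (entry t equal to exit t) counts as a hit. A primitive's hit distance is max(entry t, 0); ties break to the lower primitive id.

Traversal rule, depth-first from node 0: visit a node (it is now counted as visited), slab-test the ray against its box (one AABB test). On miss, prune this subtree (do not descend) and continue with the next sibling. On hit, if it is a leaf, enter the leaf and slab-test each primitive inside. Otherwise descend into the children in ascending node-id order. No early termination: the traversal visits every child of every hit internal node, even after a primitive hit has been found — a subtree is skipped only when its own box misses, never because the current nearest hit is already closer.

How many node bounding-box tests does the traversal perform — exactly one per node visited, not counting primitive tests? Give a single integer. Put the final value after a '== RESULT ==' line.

Trace the traversal:
N0 x:[-11,28] y:[-1,40] z:[-32,6] -> hit [-1,6], descend [11, 22]
  N11 x:[-11,28] y:[-1,18] z:[-30,6] -> hit [-1,6], descend [9, 20]
    N9 x:[-11,5] y:[-1,18] z:[-14,6] -> hit [-1,5], descend [6, 7]
      N6 x:[-11,2] y:[-1,16] z:[-1,6] -> hit [-1,2], descend [17, 18]
        N17 x:[-11,-10] y:[14,16] z:[1,5] -> miss, prune
        N18 x:[-11,2] y:[-1,9] z:[-1,6] -> hit [-1,2] leaf, test {P2(miss), P6@t=1}
      N7 x:[-10,5] y:[6,18] z:[-14,-3] -> miss, prune
    N20 x:[4,28] y:[-1,16] z:[-30,6] -> hit [4,6], descend [13, 21]
      N13 x:[4,24] y:[-1,16] z:[-30,-16] -> miss, prune
      N21 x:[6,28] y:[3,16] z:[-12,6] -> hit [6,6], descend [1, 10]
        N1 x:[6,14] y:[3,16] z:[2,6] -> hit [6,6] leaf, test {P14(miss), P17@t=6}
        N10 x:[25,28] y:[3,6] z:[-12,-9] -> miss, prune
  N22 x:[-9,28] y:[14,40] z:[-32,5] -> miss, prune

order=[0, 11, 9, 6, 17, 18, 7, 20, 13, 21, 1, 10, 22]  |boxes|=13  |leaves|=2  hit=P6

== RESULT ==
13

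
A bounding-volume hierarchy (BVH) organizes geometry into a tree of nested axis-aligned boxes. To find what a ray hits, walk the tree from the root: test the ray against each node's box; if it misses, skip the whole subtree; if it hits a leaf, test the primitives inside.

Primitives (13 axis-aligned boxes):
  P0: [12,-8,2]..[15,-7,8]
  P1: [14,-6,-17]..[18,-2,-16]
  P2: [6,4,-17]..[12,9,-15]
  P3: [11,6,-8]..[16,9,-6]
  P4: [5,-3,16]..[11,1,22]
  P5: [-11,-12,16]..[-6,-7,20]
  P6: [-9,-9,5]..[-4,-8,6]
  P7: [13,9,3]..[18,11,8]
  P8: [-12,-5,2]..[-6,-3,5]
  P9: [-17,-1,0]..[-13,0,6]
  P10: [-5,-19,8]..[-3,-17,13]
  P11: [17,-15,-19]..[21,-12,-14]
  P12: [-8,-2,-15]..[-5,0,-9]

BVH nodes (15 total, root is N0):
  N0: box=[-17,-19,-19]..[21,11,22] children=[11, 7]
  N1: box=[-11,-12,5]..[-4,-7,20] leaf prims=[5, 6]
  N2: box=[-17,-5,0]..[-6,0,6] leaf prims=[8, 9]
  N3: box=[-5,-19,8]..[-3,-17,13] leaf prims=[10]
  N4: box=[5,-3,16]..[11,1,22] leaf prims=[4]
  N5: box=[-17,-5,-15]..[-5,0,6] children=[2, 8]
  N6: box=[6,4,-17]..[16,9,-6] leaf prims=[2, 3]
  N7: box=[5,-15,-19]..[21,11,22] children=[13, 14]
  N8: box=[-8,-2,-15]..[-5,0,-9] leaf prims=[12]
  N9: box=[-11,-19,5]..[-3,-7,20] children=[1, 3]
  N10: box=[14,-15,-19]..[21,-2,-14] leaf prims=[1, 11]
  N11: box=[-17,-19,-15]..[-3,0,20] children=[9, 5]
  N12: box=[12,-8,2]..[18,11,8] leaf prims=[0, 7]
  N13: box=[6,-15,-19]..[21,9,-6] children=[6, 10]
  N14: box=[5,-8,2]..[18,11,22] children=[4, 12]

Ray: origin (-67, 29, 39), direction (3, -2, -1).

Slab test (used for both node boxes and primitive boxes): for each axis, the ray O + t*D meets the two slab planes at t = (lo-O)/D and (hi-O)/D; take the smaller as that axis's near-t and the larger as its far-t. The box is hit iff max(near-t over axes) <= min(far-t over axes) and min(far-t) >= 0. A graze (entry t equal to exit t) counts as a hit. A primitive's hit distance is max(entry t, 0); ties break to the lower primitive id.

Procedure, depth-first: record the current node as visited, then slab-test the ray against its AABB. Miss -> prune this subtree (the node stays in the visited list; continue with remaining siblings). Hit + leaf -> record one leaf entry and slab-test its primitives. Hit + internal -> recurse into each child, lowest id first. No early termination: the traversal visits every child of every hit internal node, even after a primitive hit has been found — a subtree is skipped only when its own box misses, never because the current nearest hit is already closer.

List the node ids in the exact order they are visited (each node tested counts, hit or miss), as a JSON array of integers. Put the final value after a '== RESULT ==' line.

Walk:
N0 x:[50/3,88/3] y:[9,24] z:[17,58] -> hit [17,24], descend [7, 11]
  N7 x:[24,88/3] y:[9,22] z:[17,58] -> miss, prune
  N11 x:[50/3,64/3] y:[29/2,24] z:[19,54] -> hit [19,64/3], descend [5, 9]
    N5 x:[50/3,62/3] y:[29/2,17] z:[33,54] -> miss, prune
    N9 x:[56/3,64/3] y:[18,24] z:[19,34] -> hit [19,64/3], descend [1, 3]
      N1 x:[56/3,21] y:[18,41/2] z:[19,34] -> hit [19,41/2] leaf, test {P5@t=19, P6(miss)}
      N3 x:[62/3,64/3] y:[23,24] z:[26,31] -> miss, prune

7 AABB tests over nodes [0, 7, 11, 5, 9, 1, 3]; 1 leaf entered; closest P5.

== RESULT ==
[0, 7, 11, 5, 9, 1, 3]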